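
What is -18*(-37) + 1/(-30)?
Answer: 19979/30 ≈ 665.97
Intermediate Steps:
-18*(-37) + 1/(-30) = 666 - 1/30 = 19979/30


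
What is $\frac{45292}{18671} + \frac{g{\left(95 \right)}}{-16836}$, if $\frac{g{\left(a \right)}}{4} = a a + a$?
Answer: $\frac{6784836}{26195413} \approx 0.25901$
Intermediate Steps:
$g{\left(a \right)} = 4 a + 4 a^{2}$ ($g{\left(a \right)} = 4 \left(a a + a\right) = 4 \left(a^{2} + a\right) = 4 \left(a + a^{2}\right) = 4 a + 4 a^{2}$)
$\frac{45292}{18671} + \frac{g{\left(95 \right)}}{-16836} = \frac{45292}{18671} + \frac{4 \cdot 95 \left(1 + 95\right)}{-16836} = 45292 \cdot \frac{1}{18671} + 4 \cdot 95 \cdot 96 \left(- \frac{1}{16836}\right) = \frac{45292}{18671} + 36480 \left(- \frac{1}{16836}\right) = \frac{45292}{18671} - \frac{3040}{1403} = \frac{6784836}{26195413}$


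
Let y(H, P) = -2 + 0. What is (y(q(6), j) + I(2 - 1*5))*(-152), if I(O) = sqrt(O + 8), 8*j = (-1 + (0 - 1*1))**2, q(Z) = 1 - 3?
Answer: 304 - 152*sqrt(5) ≈ -35.882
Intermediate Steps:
q(Z) = -2
j = 1/2 (j = (-1 + (0 - 1*1))**2/8 = (-1 + (0 - 1))**2/8 = (-1 - 1)**2/8 = (1/8)*(-2)**2 = (1/8)*4 = 1/2 ≈ 0.50000)
I(O) = sqrt(8 + O)
y(H, P) = -2
(y(q(6), j) + I(2 - 1*5))*(-152) = (-2 + sqrt(8 + (2 - 1*5)))*(-152) = (-2 + sqrt(8 + (2 - 5)))*(-152) = (-2 + sqrt(8 - 3))*(-152) = (-2 + sqrt(5))*(-152) = 304 - 152*sqrt(5)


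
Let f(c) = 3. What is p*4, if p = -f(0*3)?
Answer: -12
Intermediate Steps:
p = -3 (p = -1*3 = -3)
p*4 = -3*4 = -12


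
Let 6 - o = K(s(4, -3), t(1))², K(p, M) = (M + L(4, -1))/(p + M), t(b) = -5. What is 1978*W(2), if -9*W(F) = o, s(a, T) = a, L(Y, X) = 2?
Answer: 1978/3 ≈ 659.33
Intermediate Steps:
K(p, M) = (2 + M)/(M + p) (K(p, M) = (M + 2)/(p + M) = (2 + M)/(M + p))
o = -3 (o = 6 - ((2 - 5)/(-5 + 4))² = 6 - (-3/(-1))² = 6 - (-1*(-3))² = 6 - 1*3² = 6 - 1*9 = 6 - 9 = -3)
W(F) = ⅓ (W(F) = -⅑*(-3) = ⅓)
1978*W(2) = 1978*(⅓) = 1978/3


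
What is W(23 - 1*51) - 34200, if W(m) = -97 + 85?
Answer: -34212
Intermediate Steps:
W(m) = -12
W(23 - 1*51) - 34200 = -12 - 34200 = -34212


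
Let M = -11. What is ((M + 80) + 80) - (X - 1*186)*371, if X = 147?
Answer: 14618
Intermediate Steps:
((M + 80) + 80) - (X - 1*186)*371 = ((-11 + 80) + 80) - (147 - 1*186)*371 = (69 + 80) - (147 - 186)*371 = 149 - 1*(-39)*371 = 149 + 39*371 = 149 + 14469 = 14618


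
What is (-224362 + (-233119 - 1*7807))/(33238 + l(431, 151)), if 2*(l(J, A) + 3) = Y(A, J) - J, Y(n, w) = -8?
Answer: -930576/66031 ≈ -14.093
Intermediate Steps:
l(J, A) = -7 - J/2 (l(J, A) = -3 + (-8 - J)/2 = -3 + (-4 - J/2) = -7 - J/2)
(-224362 + (-233119 - 1*7807))/(33238 + l(431, 151)) = (-224362 + (-233119 - 1*7807))/(33238 + (-7 - ½*431)) = (-224362 + (-233119 - 7807))/(33238 + (-7 - 431/2)) = (-224362 - 240926)/(33238 - 445/2) = -465288/66031/2 = -465288*2/66031 = -930576/66031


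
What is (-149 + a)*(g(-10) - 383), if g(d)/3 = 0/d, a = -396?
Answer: 208735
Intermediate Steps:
g(d) = 0 (g(d) = 3*(0/d) = 3*0 = 0)
(-149 + a)*(g(-10) - 383) = (-149 - 396)*(0 - 383) = -545*(-383) = 208735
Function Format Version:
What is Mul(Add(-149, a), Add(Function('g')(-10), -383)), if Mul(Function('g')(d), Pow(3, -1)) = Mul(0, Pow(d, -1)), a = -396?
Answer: 208735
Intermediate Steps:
Function('g')(d) = 0 (Function('g')(d) = Mul(3, Mul(0, Pow(d, -1))) = Mul(3, 0) = 0)
Mul(Add(-149, a), Add(Function('g')(-10), -383)) = Mul(Add(-149, -396), Add(0, -383)) = Mul(-545, -383) = 208735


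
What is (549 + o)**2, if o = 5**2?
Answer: 329476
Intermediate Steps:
o = 25
(549 + o)**2 = (549 + 25)**2 = 574**2 = 329476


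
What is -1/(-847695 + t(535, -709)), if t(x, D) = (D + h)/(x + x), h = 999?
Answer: 107/90703336 ≈ 1.1797e-6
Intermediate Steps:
t(x, D) = (999 + D)/(2*x) (t(x, D) = (D + 999)/(x + x) = (999 + D)/((2*x)) = (999 + D)*(1/(2*x)) = (999 + D)/(2*x))
-1/(-847695 + t(535, -709)) = -1/(-847695 + (½)*(999 - 709)/535) = -1/(-847695 + (½)*(1/535)*290) = -1/(-847695 + 29/107) = -1/(-90703336/107) = -1*(-107/90703336) = 107/90703336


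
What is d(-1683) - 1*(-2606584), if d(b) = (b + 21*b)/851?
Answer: 2218165958/851 ≈ 2.6065e+6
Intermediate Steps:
d(b) = 22*b/851 (d(b) = (22*b)*(1/851) = 22*b/851)
d(-1683) - 1*(-2606584) = (22/851)*(-1683) - 1*(-2606584) = -37026/851 + 2606584 = 2218165958/851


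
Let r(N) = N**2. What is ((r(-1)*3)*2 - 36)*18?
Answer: -540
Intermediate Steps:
((r(-1)*3)*2 - 36)*18 = (((-1)**2*3)*2 - 36)*18 = ((1*3)*2 - 36)*18 = (3*2 - 36)*18 = (6 - 36)*18 = -30*18 = -540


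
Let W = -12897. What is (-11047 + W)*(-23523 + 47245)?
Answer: -567999568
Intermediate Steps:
(-11047 + W)*(-23523 + 47245) = (-11047 - 12897)*(-23523 + 47245) = -23944*23722 = -567999568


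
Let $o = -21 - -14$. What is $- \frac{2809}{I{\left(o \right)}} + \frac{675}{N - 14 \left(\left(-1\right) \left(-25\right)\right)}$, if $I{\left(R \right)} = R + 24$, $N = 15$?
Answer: $- \frac{190498}{1139} \approx -167.25$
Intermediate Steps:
$o = -7$ ($o = -21 + 14 = -7$)
$I{\left(R \right)} = 24 + R$
$- \frac{2809}{I{\left(o \right)}} + \frac{675}{N - 14 \left(\left(-1\right) \left(-25\right)\right)} = - \frac{2809}{24 - 7} + \frac{675}{15 - 14 \left(\left(-1\right) \left(-25\right)\right)} = - \frac{2809}{17} + \frac{675}{15 - 350} = \left(-2809\right) \frac{1}{17} + \frac{675}{15 - 350} = - \frac{2809}{17} + \frac{675}{-335} = - \frac{2809}{17} + 675 \left(- \frac{1}{335}\right) = - \frac{2809}{17} - \frac{135}{67} = - \frac{190498}{1139}$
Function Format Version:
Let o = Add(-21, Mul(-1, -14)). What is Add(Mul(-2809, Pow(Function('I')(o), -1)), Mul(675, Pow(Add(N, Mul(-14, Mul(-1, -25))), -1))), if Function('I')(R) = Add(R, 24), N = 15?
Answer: Rational(-190498, 1139) ≈ -167.25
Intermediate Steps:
o = -7 (o = Add(-21, 14) = -7)
Function('I')(R) = Add(24, R)
Add(Mul(-2809, Pow(Function('I')(o), -1)), Mul(675, Pow(Add(N, Mul(-14, Mul(-1, -25))), -1))) = Add(Mul(-2809, Pow(Add(24, -7), -1)), Mul(675, Pow(Add(15, Mul(-14, Mul(-1, -25))), -1))) = Add(Mul(-2809, Pow(17, -1)), Mul(675, Pow(Add(15, Mul(-14, 25)), -1))) = Add(Mul(-2809, Rational(1, 17)), Mul(675, Pow(Add(15, -350), -1))) = Add(Rational(-2809, 17), Mul(675, Pow(-335, -1))) = Add(Rational(-2809, 17), Mul(675, Rational(-1, 335))) = Add(Rational(-2809, 17), Rational(-135, 67)) = Rational(-190498, 1139)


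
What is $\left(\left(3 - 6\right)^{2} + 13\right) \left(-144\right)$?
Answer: $-3168$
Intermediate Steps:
$\left(\left(3 - 6\right)^{2} + 13\right) \left(-144\right) = \left(\left(-3\right)^{2} + 13\right) \left(-144\right) = \left(9 + 13\right) \left(-144\right) = 22 \left(-144\right) = -3168$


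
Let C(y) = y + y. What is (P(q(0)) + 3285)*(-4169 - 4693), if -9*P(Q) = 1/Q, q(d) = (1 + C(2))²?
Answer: -2183372296/75 ≈ -2.9112e+7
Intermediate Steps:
C(y) = 2*y
q(d) = 25 (q(d) = (1 + 2*2)² = (1 + 4)² = 5² = 25)
P(Q) = -1/(9*Q)
(P(q(0)) + 3285)*(-4169 - 4693) = (-⅑/25 + 3285)*(-4169 - 4693) = (-⅑*1/25 + 3285)*(-8862) = (-1/225 + 3285)*(-8862) = (739124/225)*(-8862) = -2183372296/75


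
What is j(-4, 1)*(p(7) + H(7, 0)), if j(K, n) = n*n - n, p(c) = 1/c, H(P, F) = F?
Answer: 0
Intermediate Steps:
j(K, n) = n**2 - n
j(-4, 1)*(p(7) + H(7, 0)) = (1*(-1 + 1))*(1/7 + 0) = (1*0)*(1/7 + 0) = 0*(1/7) = 0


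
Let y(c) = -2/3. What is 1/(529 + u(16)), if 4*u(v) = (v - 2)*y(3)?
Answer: 3/1580 ≈ 0.0018987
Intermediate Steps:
y(c) = -⅔ (y(c) = -2*⅓ = -⅔)
u(v) = ⅓ - v/6 (u(v) = ((v - 2)*(-⅔))/4 = ((-2 + v)*(-⅔))/4 = (4/3 - 2*v/3)/4 = ⅓ - v/6)
1/(529 + u(16)) = 1/(529 + (⅓ - ⅙*16)) = 1/(529 + (⅓ - 8/3)) = 1/(529 - 7/3) = 1/(1580/3) = 3/1580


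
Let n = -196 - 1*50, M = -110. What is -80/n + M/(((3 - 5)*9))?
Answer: 2375/369 ≈ 6.4363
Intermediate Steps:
n = -246 (n = -196 - 50 = -246)
-80/n + M/(((3 - 5)*9)) = -80/(-246) - 110*1/(9*(3 - 5)) = -80*(-1/246) - 110/((-2*9)) = 40/123 - 110/(-18) = 40/123 - 110*(-1/18) = 40/123 + 55/9 = 2375/369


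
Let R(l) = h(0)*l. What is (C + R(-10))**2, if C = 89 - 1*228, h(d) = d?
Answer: 19321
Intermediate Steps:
C = -139 (C = 89 - 228 = -139)
R(l) = 0 (R(l) = 0*l = 0)
(C + R(-10))**2 = (-139 + 0)**2 = (-139)**2 = 19321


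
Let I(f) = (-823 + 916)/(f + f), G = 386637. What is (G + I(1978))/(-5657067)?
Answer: -509845355/7459785684 ≈ -0.068346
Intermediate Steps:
I(f) = 93/(2*f) (I(f) = 93/((2*f)) = 93*(1/(2*f)) = 93/(2*f))
(G + I(1978))/(-5657067) = (386637 + (93/2)/1978)/(-5657067) = (386637 + (93/2)*(1/1978))*(-1/5657067) = (386637 + 93/3956)*(-1/5657067) = (1529536065/3956)*(-1/5657067) = -509845355/7459785684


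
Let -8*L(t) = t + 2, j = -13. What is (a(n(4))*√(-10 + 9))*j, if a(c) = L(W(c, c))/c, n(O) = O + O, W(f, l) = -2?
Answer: 0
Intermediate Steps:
L(t) = -¼ - t/8 (L(t) = -(t + 2)/8 = -(2 + t)/8 = -¼ - t/8)
n(O) = 2*O
a(c) = 0 (a(c) = (-¼ - ⅛*(-2))/c = (-¼ + ¼)/c = 0/c = 0)
(a(n(4))*√(-10 + 9))*j = (0*√(-10 + 9))*(-13) = (0*√(-1))*(-13) = (0*I)*(-13) = 0*(-13) = 0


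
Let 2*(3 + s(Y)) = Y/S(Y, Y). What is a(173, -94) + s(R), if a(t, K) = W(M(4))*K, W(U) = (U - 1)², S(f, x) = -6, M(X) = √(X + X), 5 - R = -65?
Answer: -5129/6 + 376*√2 ≈ -323.09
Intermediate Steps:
R = 70 (R = 5 - 1*(-65) = 5 + 65 = 70)
M(X) = √2*√X (M(X) = √(2*X) = √2*√X)
W(U) = (-1 + U)²
s(Y) = -3 - Y/12 (s(Y) = -3 + (Y/(-6))/2 = -3 + (Y*(-⅙))/2 = -3 + (-Y/6)/2 = -3 - Y/12)
a(t, K) = K*(-1 + 2*√2)² (a(t, K) = (-1 + √2*√4)²*K = (-1 + √2*2)²*K = (-1 + 2*√2)²*K = K*(-1 + 2*√2)²)
a(173, -94) + s(R) = -94*(9 - 4*√2) + (-3 - 1/12*70) = (-846 + 376*√2) + (-3 - 35/6) = (-846 + 376*√2) - 53/6 = -5129/6 + 376*√2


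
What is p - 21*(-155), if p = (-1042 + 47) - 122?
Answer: 2138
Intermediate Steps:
p = -1117 (p = -995 - 122 = -1117)
p - 21*(-155) = -1117 - 21*(-155) = -1117 + 3255 = 2138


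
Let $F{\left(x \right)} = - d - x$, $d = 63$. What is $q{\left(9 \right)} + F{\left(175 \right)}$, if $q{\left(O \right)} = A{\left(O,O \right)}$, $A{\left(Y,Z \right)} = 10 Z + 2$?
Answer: $-146$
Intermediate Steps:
$A{\left(Y,Z \right)} = 2 + 10 Z$
$q{\left(O \right)} = 2 + 10 O$
$F{\left(x \right)} = -63 - x$ ($F{\left(x \right)} = \left(-1\right) 63 - x = -63 - x$)
$q{\left(9 \right)} + F{\left(175 \right)} = \left(2 + 10 \cdot 9\right) - 238 = \left(2 + 90\right) - 238 = 92 - 238 = -146$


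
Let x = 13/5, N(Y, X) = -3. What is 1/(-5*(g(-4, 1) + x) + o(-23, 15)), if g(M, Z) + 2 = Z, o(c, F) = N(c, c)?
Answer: -1/11 ≈ -0.090909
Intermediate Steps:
o(c, F) = -3
x = 13/5 (x = 13*(⅕) = 13/5 ≈ 2.6000)
g(M, Z) = -2 + Z
1/(-5*(g(-4, 1) + x) + o(-23, 15)) = 1/(-5*((-2 + 1) + 13/5) - 3) = 1/(-5*(-1 + 13/5) - 3) = 1/(-5*8/5 - 3) = 1/(-8 - 3) = 1/(-11) = -1/11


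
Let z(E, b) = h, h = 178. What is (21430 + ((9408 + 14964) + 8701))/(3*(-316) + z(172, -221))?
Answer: -54503/770 ≈ -70.783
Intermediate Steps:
z(E, b) = 178
(21430 + ((9408 + 14964) + 8701))/(3*(-316) + z(172, -221)) = (21430 + ((9408 + 14964) + 8701))/(3*(-316) + 178) = (21430 + (24372 + 8701))/(-948 + 178) = (21430 + 33073)/(-770) = 54503*(-1/770) = -54503/770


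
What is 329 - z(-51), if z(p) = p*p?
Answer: -2272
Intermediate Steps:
z(p) = p**2
329 - z(-51) = 329 - 1*(-51)**2 = 329 - 1*2601 = 329 - 2601 = -2272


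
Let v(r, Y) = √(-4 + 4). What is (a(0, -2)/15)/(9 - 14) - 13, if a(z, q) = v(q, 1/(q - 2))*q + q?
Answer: -973/75 ≈ -12.973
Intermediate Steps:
v(r, Y) = 0 (v(r, Y) = √0 = 0)
a(z, q) = q (a(z, q) = 0*q + q = 0 + q = q)
(a(0, -2)/15)/(9 - 14) - 13 = (-2/15)/(9 - 14) - 13 = (-2*1/15)/(-5) - 13 = -⅕*(-2/15) - 13 = 2/75 - 13 = -973/75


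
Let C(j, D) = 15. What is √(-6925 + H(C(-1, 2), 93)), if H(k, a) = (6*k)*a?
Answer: 17*√5 ≈ 38.013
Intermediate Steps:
H(k, a) = 6*a*k
√(-6925 + H(C(-1, 2), 93)) = √(-6925 + 6*93*15) = √(-6925 + 8370) = √1445 = 17*√5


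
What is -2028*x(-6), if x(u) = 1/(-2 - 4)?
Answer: 338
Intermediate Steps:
x(u) = -⅙ (x(u) = 1/(-6) = -⅙)
-2028*x(-6) = -2028*(-⅙) = 338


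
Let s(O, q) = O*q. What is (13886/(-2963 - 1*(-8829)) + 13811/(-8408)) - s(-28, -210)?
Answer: -144986835239/24660664 ≈ -5879.3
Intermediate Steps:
(13886/(-2963 - 1*(-8829)) + 13811/(-8408)) - s(-28, -210) = (13886/(-2963 - 1*(-8829)) + 13811/(-8408)) - (-28)*(-210) = (13886/(-2963 + 8829) + 13811*(-1/8408)) - 1*5880 = (13886/5866 - 13811/8408) - 5880 = (13886*(1/5866) - 13811/8408) - 5880 = (6943/2933 - 13811/8408) - 5880 = 17869081/24660664 - 5880 = -144986835239/24660664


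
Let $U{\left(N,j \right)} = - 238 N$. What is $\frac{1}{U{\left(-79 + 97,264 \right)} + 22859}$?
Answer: $\frac{1}{18575} \approx 5.3836 \cdot 10^{-5}$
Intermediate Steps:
$\frac{1}{U{\left(-79 + 97,264 \right)} + 22859} = \frac{1}{- 238 \left(-79 + 97\right) + 22859} = \frac{1}{\left(-238\right) 18 + 22859} = \frac{1}{-4284 + 22859} = \frac{1}{18575}$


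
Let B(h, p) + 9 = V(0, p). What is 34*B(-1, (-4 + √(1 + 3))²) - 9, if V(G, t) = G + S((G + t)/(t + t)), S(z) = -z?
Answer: -332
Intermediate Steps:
V(G, t) = G - (G + t)/(2*t) (V(G, t) = G - (G + t)/(t + t) = G - (G + t)/(2*t))
B(h, p) = -19/2 (B(h, p) = -9 + (-½ + 0 - ½*0/p) = -9 + (-½ + 0 + 0) = -9 - ½ = -19/2)
34*B(-1, (-4 + √(1 + 3))²) - 9 = 34*(-19/2) - 9 = -323 - 9 = -332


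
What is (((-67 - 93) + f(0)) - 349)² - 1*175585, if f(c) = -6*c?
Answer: 83496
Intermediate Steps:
(((-67 - 93) + f(0)) - 349)² - 1*175585 = (((-67 - 93) - 6*0) - 349)² - 1*175585 = ((-160 + 0) - 349)² - 175585 = (-160 - 349)² - 175585 = (-509)² - 175585 = 259081 - 175585 = 83496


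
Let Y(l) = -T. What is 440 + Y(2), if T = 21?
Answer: 419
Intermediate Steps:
Y(l) = -21 (Y(l) = -1*21 = -21)
440 + Y(2) = 440 - 21 = 419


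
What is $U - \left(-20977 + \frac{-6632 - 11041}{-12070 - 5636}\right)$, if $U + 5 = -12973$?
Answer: $\frac{47204207}{5902} \approx 7998.0$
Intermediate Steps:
$U = -12978$ ($U = -5 - 12973 = -12978$)
$U - \left(-20977 + \frac{-6632 - 11041}{-12070 - 5636}\right) = -12978 - \left(-20977 + \frac{-6632 - 11041}{-12070 - 5636}\right) = -12978 - \left(-20977 - \frac{17673}{-17706}\right) = -12978 - \left(-20977 - - \frac{5891}{5902}\right) = -12978 - \left(-20977 + \frac{5891}{5902}\right) = -12978 - - \frac{123800363}{5902} = -12978 + \frac{123800363}{5902} = \frac{47204207}{5902}$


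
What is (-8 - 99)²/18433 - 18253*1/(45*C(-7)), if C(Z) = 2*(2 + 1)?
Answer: -333366319/4976910 ≈ -66.983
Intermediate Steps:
C(Z) = 6 (C(Z) = 2*3 = 6)
(-8 - 99)²/18433 - 18253*1/(45*C(-7)) = (-8 - 99)²/18433 - 18253/(6*45) = (-107)²*(1/18433) - 18253/270 = 11449*(1/18433) - 18253*1/270 = 11449/18433 - 18253/270 = -333366319/4976910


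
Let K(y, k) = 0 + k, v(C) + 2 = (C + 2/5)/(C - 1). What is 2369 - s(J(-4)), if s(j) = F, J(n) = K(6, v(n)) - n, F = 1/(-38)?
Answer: 90023/38 ≈ 2369.0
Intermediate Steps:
v(C) = -2 + (⅖ + C)/(-1 + C) (v(C) = -2 + (C + 2/5)/(C - 1) = -2 + (C + 2*(⅕))/(-1 + C) = -2 + (C + ⅖)/(-1 + C) = -2 + (⅖ + C)/(-1 + C))
F = -1/38 ≈ -0.026316
K(y, k) = k
J(n) = -n + (12/5 - n)/(-1 + n) (J(n) = (12/5 - n)/(-1 + n) - n = -n + (12/5 - n)/(-1 + n))
s(j) = -1/38
2369 - s(J(-4)) = 2369 - 1*(-1/38) = 2369 + 1/38 = 90023/38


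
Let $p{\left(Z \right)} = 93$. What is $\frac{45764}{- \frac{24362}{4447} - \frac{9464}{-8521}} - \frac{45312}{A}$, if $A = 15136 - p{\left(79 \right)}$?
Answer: $- \frac{13047009019451626}{1244824752171} \approx -10481.0$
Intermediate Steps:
$A = 15043$ ($A = 15136 - 93 = 15043$)
$\frac{45764}{- \frac{24362}{4447} - \frac{9464}{-8521}} - \frac{45312}{A} = \frac{45764}{- \frac{24362}{4447} - \frac{9464}{-8521}} - \frac{45312}{15043} = \frac{45764}{\left(-24362\right) \frac{1}{4447} - - \frac{9464}{8521}} - \frac{45312}{15043} = \frac{45764}{- \frac{24362}{4447} + \frac{9464}{8521}} - \frac{45312}{15043} = \frac{45764}{- \frac{165502194}{37892887}} - \frac{45312}{15043} = 45764 \left(- \frac{37892887}{165502194}\right) - \frac{45312}{15043} = - \frac{867065040334}{82751097} - \frac{45312}{15043} = - \frac{13047009019451626}{1244824752171}$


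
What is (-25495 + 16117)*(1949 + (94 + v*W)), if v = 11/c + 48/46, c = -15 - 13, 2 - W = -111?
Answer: -6391289871/322 ≈ -1.9849e+7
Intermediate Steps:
W = 113 (W = 2 - 1*(-111) = 2 + 111 = 113)
c = -28
v = 419/644 (v = 11/(-28) + 48/46 = 11*(-1/28) + 48*(1/46) = -11/28 + 24/23 = 419/644 ≈ 0.65062)
(-25495 + 16117)*(1949 + (94 + v*W)) = (-25495 + 16117)*(1949 + (94 + (419/644)*113)) = -9378*(1949 + (94 + 47347/644)) = -9378*(1949 + 107883/644) = -9378*1363039/644 = -6391289871/322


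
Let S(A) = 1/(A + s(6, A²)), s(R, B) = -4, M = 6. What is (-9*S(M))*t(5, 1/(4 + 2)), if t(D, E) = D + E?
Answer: -93/4 ≈ -23.250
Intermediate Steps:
S(A) = 1/(-4 + A) (S(A) = 1/(A - 4) = 1/(-4 + A))
(-9*S(M))*t(5, 1/(4 + 2)) = (-9/(-4 + 6))*(5 + 1/(4 + 2)) = (-9/2)*(5 + 1/6) = (-9*½)*(5 + ⅙) = -9/2*31/6 = -93/4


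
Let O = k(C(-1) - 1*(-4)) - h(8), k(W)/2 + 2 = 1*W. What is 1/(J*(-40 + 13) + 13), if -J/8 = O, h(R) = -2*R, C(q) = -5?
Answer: 1/2173 ≈ 0.00046019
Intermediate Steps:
k(W) = -4 + 2*W (k(W) = -4 + 2*(1*W) = -4 + 2*W)
O = 10 (O = (-4 + 2*(-5 - 1*(-4))) - (-2)*8 = (-4 + 2*(-5 + 4)) - 1*(-16) = (-4 + 2*(-1)) + 16 = (-4 - 2) + 16 = -6 + 16 = 10)
J = -80 (J = -8*10 = -80)
1/(J*(-40 + 13) + 13) = 1/(-80*(-40 + 13) + 13) = 1/(-80*(-27) + 13) = 1/(2160 + 13) = 1/2173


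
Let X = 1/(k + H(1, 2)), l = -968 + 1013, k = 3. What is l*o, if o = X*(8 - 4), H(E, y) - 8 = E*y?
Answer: 180/13 ≈ 13.846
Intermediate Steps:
H(E, y) = 8 + E*y
l = 45
X = 1/13 (X = 1/(3 + (8 + 1*2)) = 1/(3 + (8 + 2)) = 1/(3 + 10) = 1/13 ≈ 0.076923)
o = 4/13 (o = (8 - 4)/13 = (1/13)*4 = 4/13 ≈ 0.30769)
l*o = 45*(4/13) = 180/13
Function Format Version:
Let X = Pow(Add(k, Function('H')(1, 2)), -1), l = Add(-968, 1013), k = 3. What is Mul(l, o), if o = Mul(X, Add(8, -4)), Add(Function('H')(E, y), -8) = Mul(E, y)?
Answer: Rational(180, 13) ≈ 13.846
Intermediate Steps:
Function('H')(E, y) = Add(8, Mul(E, y))
l = 45
X = Rational(1, 13) (X = Pow(Add(3, Add(8, Mul(1, 2))), -1) = Pow(Add(3, Add(8, 2)), -1) = Pow(Add(3, 10), -1) = Pow(13, -1) = Rational(1, 13) ≈ 0.076923)
o = Rational(4, 13) (o = Mul(Rational(1, 13), Add(8, -4)) = Mul(Rational(1, 13), 4) = Rational(4, 13) ≈ 0.30769)
Mul(l, o) = Mul(45, Rational(4, 13)) = Rational(180, 13)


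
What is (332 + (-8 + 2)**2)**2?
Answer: 135424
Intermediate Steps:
(332 + (-8 + 2)**2)**2 = (332 + (-6)**2)**2 = (332 + 36)**2 = 368**2 = 135424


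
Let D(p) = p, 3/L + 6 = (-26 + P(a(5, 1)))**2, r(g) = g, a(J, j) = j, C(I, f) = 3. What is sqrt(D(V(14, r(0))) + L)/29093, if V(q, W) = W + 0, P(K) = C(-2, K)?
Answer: sqrt(1569)/15215639 ≈ 2.6033e-6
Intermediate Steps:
P(K) = 3
V(q, W) = W
L = 3/523 (L = 3/(-6 + (-26 + 3)**2) = 3/(-6 + (-23)**2) = 3/(-6 + 529) = 3/523 ≈ 0.0057361)
sqrt(D(V(14, r(0))) + L)/29093 = sqrt(0 + 3/523)/29093 = sqrt(3/523)*(1/29093) = (sqrt(1569)/523)*(1/29093) = sqrt(1569)/15215639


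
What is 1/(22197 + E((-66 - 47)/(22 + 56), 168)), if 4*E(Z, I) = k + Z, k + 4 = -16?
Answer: 312/6923791 ≈ 4.5062e-5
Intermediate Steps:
k = -20 (k = -4 - 16 = -20)
E(Z, I) = -5 + Z/4 (E(Z, I) = (-20 + Z)/4 = -5 + Z/4)
1/(22197 + E((-66 - 47)/(22 + 56), 168)) = 1/(22197 + (-5 + ((-66 - 47)/(22 + 56))/4)) = 1/(22197 + (-5 + (-113/78)/4)) = 1/(22197 + (-5 + (-113*1/78)/4)) = 1/(22197 + (-5 + (¼)*(-113/78))) = 1/(22197 + (-5 - 113/312)) = 1/(22197 - 1673/312) = 1/(6923791/312) = 312/6923791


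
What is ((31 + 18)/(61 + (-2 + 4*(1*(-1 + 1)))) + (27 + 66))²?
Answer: 30647296/3481 ≈ 8804.2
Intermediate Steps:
((31 + 18)/(61 + (-2 + 4*(1*(-1 + 1)))) + (27 + 66))² = (49/(61 + (-2 + 4*(1*0))) + 93)² = (49/(61 + (-2 + 4*0)) + 93)² = (49/(61 + (-2 + 0)) + 93)² = (49/(61 - 2) + 93)² = (49/59 + 93)² = (5536/59)² = 30647296/3481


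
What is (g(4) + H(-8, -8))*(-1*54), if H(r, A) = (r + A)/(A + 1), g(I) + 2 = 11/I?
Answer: -2295/14 ≈ -163.93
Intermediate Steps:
g(I) = -2 + 11/I
H(r, A) = (A + r)/(1 + A)
(g(4) + H(-8, -8))*(-1*54) = ((-2 + 11/4) + (-8 - 8)/(1 - 8))*(-1*54) = ((-2 + 11*(¼)) - 16/(-7))*(-54) = ((-2 + 11/4) - ⅐*(-16))*(-54) = (¾ + 16/7)*(-54) = (85/28)*(-54) = -2295/14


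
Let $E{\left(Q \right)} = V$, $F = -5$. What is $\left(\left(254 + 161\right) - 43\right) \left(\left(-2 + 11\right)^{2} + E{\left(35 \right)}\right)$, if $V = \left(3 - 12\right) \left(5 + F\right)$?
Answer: $30132$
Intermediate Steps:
$V = 0$ ($V = \left(3 - 12\right) \left(5 - 5\right) = \left(-9\right) 0 = 0$)
$E{\left(Q \right)} = 0$
$\left(\left(254 + 161\right) - 43\right) \left(\left(-2 + 11\right)^{2} + E{\left(35 \right)}\right) = \left(\left(254 + 161\right) - 43\right) \left(\left(-2 + 11\right)^{2} + 0\right) = \left(415 - 43\right) \left(9^{2} + 0\right) = 372 \left(81 + 0\right) = 372 \cdot 81 = 30132$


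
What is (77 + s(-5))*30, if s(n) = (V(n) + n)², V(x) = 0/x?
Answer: 3060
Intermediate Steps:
V(x) = 0
s(n) = n² (s(n) = (0 + n)² = n²)
(77 + s(-5))*30 = (77 + (-5)²)*30 = (77 + 25)*30 = 102*30 = 3060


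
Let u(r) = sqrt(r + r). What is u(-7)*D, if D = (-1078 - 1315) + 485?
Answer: -1908*I*sqrt(14) ≈ -7139.1*I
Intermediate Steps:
D = -1908 (D = -2393 + 485 = -1908)
u(r) = sqrt(2)*sqrt(r) (u(r) = sqrt(2*r) = sqrt(2)*sqrt(r))
u(-7)*D = (sqrt(2)*sqrt(-7))*(-1908) = (sqrt(2)*(I*sqrt(7)))*(-1908) = (I*sqrt(14))*(-1908) = -1908*I*sqrt(14)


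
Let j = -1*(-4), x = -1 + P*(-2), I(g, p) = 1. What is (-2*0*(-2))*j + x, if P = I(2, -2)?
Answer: -3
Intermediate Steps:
P = 1
x = -3 (x = -1 + 1*(-2) = -1 - 2 = -3)
j = 4
(-2*0*(-2))*j + x = (-2*0*(-2))*4 - 3 = (0*(-2))*4 - 3 = 0*4 - 3 = 0 - 3 = -3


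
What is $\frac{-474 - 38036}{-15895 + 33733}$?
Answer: $- \frac{19255}{8919} \approx -2.1589$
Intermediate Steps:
$\frac{-474 - 38036}{-15895 + 33733} = - \frac{38510}{17838} = \left(-38510\right) \frac{1}{17838} = - \frac{19255}{8919}$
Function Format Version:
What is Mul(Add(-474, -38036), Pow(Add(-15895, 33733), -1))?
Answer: Rational(-19255, 8919) ≈ -2.1589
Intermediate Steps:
Mul(Add(-474, -38036), Pow(Add(-15895, 33733), -1)) = Mul(-38510, Pow(17838, -1)) = Mul(-38510, Rational(1, 17838)) = Rational(-19255, 8919)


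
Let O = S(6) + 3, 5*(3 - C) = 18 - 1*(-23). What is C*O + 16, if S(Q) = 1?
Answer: -24/5 ≈ -4.8000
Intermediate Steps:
C = -26/5 (C = 3 - (18 - 1*(-23))/5 = 3 - (18 + 23)/5 = 3 - ⅕*41 = 3 - 41/5 = -26/5 ≈ -5.2000)
O = 4 (O = 1 + 3 = 4)
C*O + 16 = -26/5*4 + 16 = -104/5 + 16 = -24/5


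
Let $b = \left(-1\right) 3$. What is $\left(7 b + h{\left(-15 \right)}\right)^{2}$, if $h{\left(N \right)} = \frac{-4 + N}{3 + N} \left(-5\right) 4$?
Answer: $\frac{24964}{9} \approx 2773.8$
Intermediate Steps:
$h{\left(N \right)} = - \frac{20 \left(-4 + N\right)}{3 + N}$ ($h{\left(N \right)} = \frac{-4 + N}{3 + N} \left(-5\right) 4 = - \frac{5 \left(-4 + N\right)}{3 + N} 4 = - \frac{20 \left(-4 + N\right)}{3 + N}$)
$b = -3$
$\left(7 b + h{\left(-15 \right)}\right)^{2} = \left(7 \left(-3\right) + \frac{20 \left(4 - -15\right)}{3 - 15}\right)^{2} = \left(-21 + \frac{20 \left(4 + 15\right)}{-12}\right)^{2} = \left(-21 + 20 \left(- \frac{1}{12}\right) 19\right)^{2} = \left(-21 - \frac{95}{3}\right)^{2} = \left(- \frac{158}{3}\right)^{2} = \frac{24964}{9}$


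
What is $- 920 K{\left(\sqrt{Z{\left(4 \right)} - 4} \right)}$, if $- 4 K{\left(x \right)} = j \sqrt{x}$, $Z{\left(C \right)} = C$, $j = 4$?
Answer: $0$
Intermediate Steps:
$K{\left(x \right)} = - \sqrt{x}$ ($K{\left(x \right)} = - \frac{4 \sqrt{x}}{4} = - \sqrt{x}$)
$- 920 K{\left(\sqrt{Z{\left(4 \right)} - 4} \right)} = - 920 \left(- \sqrt{\sqrt{4 - 4}}\right) = - 920 \left(- \sqrt{\sqrt{0}}\right) = - 920 \left(- \sqrt{0}\right) = - 920 \left(\left(-1\right) 0\right) = \left(-920\right) 0 = 0$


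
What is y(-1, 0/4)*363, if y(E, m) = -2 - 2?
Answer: -1452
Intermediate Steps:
y(E, m) = -4
y(-1, 0/4)*363 = -4*363 = -1452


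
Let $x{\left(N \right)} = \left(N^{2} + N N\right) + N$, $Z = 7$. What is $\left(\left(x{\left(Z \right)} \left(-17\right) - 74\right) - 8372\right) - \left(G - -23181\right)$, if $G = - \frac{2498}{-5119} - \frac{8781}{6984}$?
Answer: $- \frac{398162705215}{11917032} \approx -33411.0$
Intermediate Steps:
$x{\left(N \right)} = N + 2 N^{2}$ ($x{\left(N \right)} = \left(N^{2} + N^{2}\right) + N = 2 N^{2} + N = N + 2 N^{2}$)
$G = - \frac{9167969}{11917032}$ ($G = \left(-2498\right) \left(- \frac{1}{5119}\right) - \frac{2927}{2328} = \frac{2498}{5119} - \frac{2927}{2328} = - \frac{9167969}{11917032} \approx -0.76932$)
$\left(\left(x{\left(Z \right)} \left(-17\right) - 74\right) - 8372\right) - \left(G - -23181\right) = \left(\left(7 \left(1 + 2 \cdot 7\right) \left(-17\right) - 74\right) - 8372\right) - \left(- \frac{9167969}{11917032} - -23181\right) = \left(\left(7 \left(1 + 14\right) \left(-17\right) - 74\right) - 8372\right) - \left(- \frac{9167969}{11917032} + 23181\right) = \left(\left(7 \cdot 15 \left(-17\right) - 74\right) - 8372\right) - \frac{276239550823}{11917032} = \left(\left(105 \left(-17\right) - 74\right) - 8372\right) - \frac{276239550823}{11917032} = \left(\left(-1785 - 74\right) - 8372\right) - \frac{276239550823}{11917032} = \left(-1859 - 8372\right) - \frac{276239550823}{11917032} = -10231 - \frac{276239550823}{11917032} = - \frac{398162705215}{11917032}$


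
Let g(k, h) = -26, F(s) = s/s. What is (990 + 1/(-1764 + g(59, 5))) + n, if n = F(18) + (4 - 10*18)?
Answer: 1458849/1790 ≈ 815.00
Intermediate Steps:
F(s) = 1
n = -175 (n = 1 + (4 - 10*18) = 1 + (4 - 180) = 1 - 176 = -175)
(990 + 1/(-1764 + g(59, 5))) + n = (990 + 1/(-1764 - 26)) - 175 = (990 + 1/(-1790)) - 175 = (990 - 1/1790) - 175 = 1772099/1790 - 175 = 1458849/1790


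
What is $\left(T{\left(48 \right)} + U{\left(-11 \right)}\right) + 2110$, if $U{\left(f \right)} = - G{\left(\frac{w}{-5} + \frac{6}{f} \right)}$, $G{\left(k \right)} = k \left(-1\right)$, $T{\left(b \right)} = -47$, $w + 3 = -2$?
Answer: $\frac{22698}{11} \approx 2063.5$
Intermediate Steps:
$w = -5$ ($w = -3 - 2 = -5$)
$G{\left(k \right)} = - k$
$U{\left(f \right)} = 1 + \frac{6}{f}$ ($U{\left(f \right)} = - \left(-1\right) \left(- \frac{5}{-5} + \frac{6}{f}\right) = - \left(-1\right) \left(\left(-5\right) \left(- \frac{1}{5}\right) + \frac{6}{f}\right) = - \left(-1\right) \left(1 + \frac{6}{f}\right) = - (-1 - \frac{6}{f}) = 1 + \frac{6}{f}$)
$\left(T{\left(48 \right)} + U{\left(-11 \right)}\right) + 2110 = \left(-47 + \frac{6 - 11}{-11}\right) + 2110 = \left(-47 - - \frac{5}{11}\right) + 2110 = \left(-47 + \frac{5}{11}\right) + 2110 = - \frac{512}{11} + 2110 = \frac{22698}{11}$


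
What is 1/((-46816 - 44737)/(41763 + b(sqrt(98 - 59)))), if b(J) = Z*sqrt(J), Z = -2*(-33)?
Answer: -41763/91553 - 6*39**(1/4)/8323 ≈ -0.45796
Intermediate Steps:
Z = 66
b(J) = 66*sqrt(J)
1/((-46816 - 44737)/(41763 + b(sqrt(98 - 59)))) = 1/((-46816 - 44737)/(41763 + 66*sqrt(sqrt(98 - 59)))) = 1/(-91553/(41763 + 66*sqrt(sqrt(39)))) = 1/(-91553/(41763 + 66*39**(1/4))) = -41763/91553 - 6*39**(1/4)/8323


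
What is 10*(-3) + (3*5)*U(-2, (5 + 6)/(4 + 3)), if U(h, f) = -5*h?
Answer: 120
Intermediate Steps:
10*(-3) + (3*5)*U(-2, (5 + 6)/(4 + 3)) = 10*(-3) + (3*5)*(-5*(-2)) = -30 + 15*10 = -30 + 150 = 120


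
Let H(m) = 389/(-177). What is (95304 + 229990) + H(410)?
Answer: 57576649/177 ≈ 3.2529e+5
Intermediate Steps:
H(m) = -389/177 (H(m) = 389*(-1/177) = -389/177)
(95304 + 229990) + H(410) = (95304 + 229990) - 389/177 = 325294 - 389/177 = 57576649/177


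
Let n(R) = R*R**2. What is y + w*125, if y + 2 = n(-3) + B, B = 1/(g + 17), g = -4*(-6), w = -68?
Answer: -349688/41 ≈ -8529.0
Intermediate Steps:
g = 24
n(R) = R**3
B = 1/41 (B = 1/(24 + 17) = 1/41 ≈ 0.024390)
y = -1188/41 (y = -2 + ((-3)**3 + 1/41) = -2 + (-27 + 1/41) = -2 - 1106/41 = -1188/41 ≈ -28.976)
y + w*125 = -1188/41 - 68*125 = -1188/41 - 8500 = -349688/41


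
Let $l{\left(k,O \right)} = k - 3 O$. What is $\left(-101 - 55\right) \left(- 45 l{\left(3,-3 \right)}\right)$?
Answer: $84240$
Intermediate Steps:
$\left(-101 - 55\right) \left(- 45 l{\left(3,-3 \right)}\right) = \left(-101 - 55\right) \left(- 45 \left(3 - -9\right)\right) = - 156 \left(- 45 \left(3 + 9\right)\right) = - 156 \left(\left(-45\right) 12\right) = \left(-156\right) \left(-540\right) = 84240$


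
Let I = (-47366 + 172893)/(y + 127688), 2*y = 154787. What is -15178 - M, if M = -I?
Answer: -6225202960/410163 ≈ -15177.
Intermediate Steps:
y = 154787/2 (y = (½)*154787 = 154787/2 ≈ 77394.)
I = 251054/410163 (I = (-47366 + 172893)/(154787/2 + 127688) = 125527/(410163/2) = 125527*(2/410163) = 251054/410163 ≈ 0.61208)
M = -251054/410163 (M = -1*251054/410163 = -251054/410163 ≈ -0.61208)
-15178 - M = -15178 - 1*(-251054/410163) = -15178 + 251054/410163 = -6225202960/410163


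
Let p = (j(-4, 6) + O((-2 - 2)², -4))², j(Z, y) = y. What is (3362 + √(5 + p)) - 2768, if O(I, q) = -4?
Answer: 597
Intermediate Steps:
p = 4 (p = (6 - 4)² = 2² = 4)
(3362 + √(5 + p)) - 2768 = (3362 + √(5 + 4)) - 2768 = (3362 + √9) - 2768 = (3362 + 3) - 2768 = 3365 - 2768 = 597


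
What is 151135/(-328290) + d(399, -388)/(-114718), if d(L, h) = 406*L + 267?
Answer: -3530328431/1883038611 ≈ -1.8748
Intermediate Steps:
d(L, h) = 267 + 406*L
151135/(-328290) + d(399, -388)/(-114718) = 151135/(-328290) + (267 + 406*399)/(-114718) = 151135*(-1/328290) + (267 + 161994)*(-1/114718) = -30227/65658 + 162261*(-1/114718) = -30227/65658 - 162261/114718 = -3530328431/1883038611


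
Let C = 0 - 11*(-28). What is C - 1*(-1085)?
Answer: 1393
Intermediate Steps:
C = 308 (C = 0 + 308 = 308)
C - 1*(-1085) = 308 - 1*(-1085) = 308 + 1085 = 1393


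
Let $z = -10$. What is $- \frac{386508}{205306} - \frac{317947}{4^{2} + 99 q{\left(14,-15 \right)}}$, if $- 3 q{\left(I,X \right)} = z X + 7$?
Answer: $\frac{31640056481}{530202745} \approx 59.675$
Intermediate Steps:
$q{\left(I,X \right)} = - \frac{7}{3} + \frac{10 X}{3}$ ($q{\left(I,X \right)} = - \frac{- 10 X + 7}{3} = - \frac{7 - 10 X}{3} = - \frac{7}{3} + \frac{10 X}{3}$)
$- \frac{386508}{205306} - \frac{317947}{4^{2} + 99 q{\left(14,-15 \right)}} = - \frac{386508}{205306} - \frac{317947}{4^{2} + 99 \left(- \frac{7}{3} + \frac{10}{3} \left(-15\right)\right)} = \left(-386508\right) \frac{1}{205306} - \frac{317947}{16 + 99 \left(- \frac{7}{3} - 50\right)} = - \frac{193254}{102653} - \frac{317947}{16 + 99 \left(- \frac{157}{3}\right)} = - \frac{193254}{102653} - \frac{317947}{16 - 5181} = - \frac{193254}{102653} - \frac{317947}{-5165} = - \frac{193254}{102653} - - \frac{317947}{5165} = - \frac{193254}{102653} + \frac{317947}{5165} = \frac{31640056481}{530202745}$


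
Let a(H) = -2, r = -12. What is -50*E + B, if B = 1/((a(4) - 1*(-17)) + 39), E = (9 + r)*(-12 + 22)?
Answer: 81001/54 ≈ 1500.0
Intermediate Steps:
E = -30 (E = (9 - 12)*(-12 + 22) = -3*10 = -30)
B = 1/54 (B = 1/((-2 - 1*(-17)) + 39) = 1/((-2 + 17) + 39) = 1/(15 + 39) = 1/54 ≈ 0.018519)
-50*E + B = -50*(-30) + 1/54 = 1500 + 1/54 = 81001/54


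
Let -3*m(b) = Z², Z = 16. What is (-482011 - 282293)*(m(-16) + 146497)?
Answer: -111903022480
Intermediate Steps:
m(b) = -256/3 (m(b) = -⅓*16² = -⅓*256 = -256/3)
(-482011 - 282293)*(m(-16) + 146497) = (-482011 - 282293)*(-256/3 + 146497) = -764304*439235/3 = -111903022480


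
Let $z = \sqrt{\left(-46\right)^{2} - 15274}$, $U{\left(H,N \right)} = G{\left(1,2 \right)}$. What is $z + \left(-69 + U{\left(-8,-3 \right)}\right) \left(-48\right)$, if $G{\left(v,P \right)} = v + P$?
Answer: $3168 + 3 i \sqrt{1462} \approx 3168.0 + 114.71 i$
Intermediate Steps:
$G{\left(v,P \right)} = P + v$
$U{\left(H,N \right)} = 3$ ($U{\left(H,N \right)} = 2 + 1 = 3$)
$z = 3 i \sqrt{1462}$ ($z = \sqrt{2116 - 15274} = \sqrt{-13158} = 3 i \sqrt{1462} \approx 114.71 i$)
$z + \left(-69 + U{\left(-8,-3 \right)}\right) \left(-48\right) = 3 i \sqrt{1462} + \left(-69 + 3\right) \left(-48\right) = 3 i \sqrt{1462} - -3168 = 3 i \sqrt{1462} + 3168 = 3168 + 3 i \sqrt{1462}$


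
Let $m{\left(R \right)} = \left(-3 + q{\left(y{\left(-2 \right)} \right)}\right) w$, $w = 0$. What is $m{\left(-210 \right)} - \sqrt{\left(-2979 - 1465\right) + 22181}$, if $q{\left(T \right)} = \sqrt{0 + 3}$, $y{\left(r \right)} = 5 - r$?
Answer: $- \sqrt{17737} \approx -133.18$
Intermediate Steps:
$q{\left(T \right)} = \sqrt{3}$
$m{\left(R \right)} = 0$ ($m{\left(R \right)} = \left(-3 + \sqrt{3}\right) 0 = 0$)
$m{\left(-210 \right)} - \sqrt{\left(-2979 - 1465\right) + 22181} = 0 - \sqrt{\left(-2979 - 1465\right) + 22181} = 0 - \sqrt{-4444 + 22181} = 0 - \sqrt{17737} = - \sqrt{17737}$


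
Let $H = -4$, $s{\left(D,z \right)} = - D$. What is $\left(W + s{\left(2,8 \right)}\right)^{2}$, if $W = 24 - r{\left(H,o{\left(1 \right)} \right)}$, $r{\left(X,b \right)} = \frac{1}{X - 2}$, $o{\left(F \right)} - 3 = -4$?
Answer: $\frac{17689}{36} \approx 491.36$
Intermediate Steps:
$o{\left(F \right)} = -1$ ($o{\left(F \right)} = 3 - 4 = -1$)
$r{\left(X,b \right)} = \frac{1}{-2 + X}$
$W = \frac{145}{6}$ ($W = 24 - \frac{1}{-2 - 4} = 24 - \frac{1}{-6} = 24 - - \frac{1}{6} = 24 + \frac{1}{6} = \frac{145}{6} \approx 24.167$)
$\left(W + s{\left(2,8 \right)}\right)^{2} = \left(\frac{145}{6} - 2\right)^{2} = \left(\frac{133}{6}\right)^{2} = \frac{17689}{36}$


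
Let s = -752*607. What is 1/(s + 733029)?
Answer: 1/276565 ≈ 3.6158e-6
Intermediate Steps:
s = -456464
1/(s + 733029) = 1/(-456464 + 733029) = 1/276565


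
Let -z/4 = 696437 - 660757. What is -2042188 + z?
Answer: -2184908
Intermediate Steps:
z = -142720 (z = -4*(696437 - 660757) = -4*35680 = -142720)
-2042188 + z = -2042188 - 142720 = -2184908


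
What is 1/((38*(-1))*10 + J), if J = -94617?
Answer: -1/94997 ≈ -1.0527e-5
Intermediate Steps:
1/((38*(-1))*10 + J) = 1/((38*(-1))*10 - 94617) = 1/(-38*10 - 94617) = 1/(-380 - 94617) = 1/(-94997) = -1/94997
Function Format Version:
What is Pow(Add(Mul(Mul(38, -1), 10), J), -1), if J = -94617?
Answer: Rational(-1, 94997) ≈ -1.0527e-5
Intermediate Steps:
Pow(Add(Mul(Mul(38, -1), 10), J), -1) = Pow(Add(Mul(Mul(38, -1), 10), -94617), -1) = Pow(Add(Mul(-38, 10), -94617), -1) = Pow(Add(-380, -94617), -1) = Pow(-94997, -1) = Rational(-1, 94997)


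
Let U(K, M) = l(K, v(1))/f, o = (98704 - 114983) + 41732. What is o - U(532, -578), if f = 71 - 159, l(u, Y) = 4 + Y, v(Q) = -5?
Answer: 2239863/88 ≈ 25453.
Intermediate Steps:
o = 25453 (o = -16279 + 41732 = 25453)
f = -88
U(K, M) = 1/88 (U(K, M) = (4 - 5)/(-88) = -1*(-1/88) = 1/88)
o - U(532, -578) = 25453 - 1*1/88 = 25453 - 1/88 = 2239863/88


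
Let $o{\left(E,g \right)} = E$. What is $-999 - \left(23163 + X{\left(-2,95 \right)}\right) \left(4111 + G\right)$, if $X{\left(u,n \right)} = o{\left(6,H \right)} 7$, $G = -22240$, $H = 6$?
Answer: $420682446$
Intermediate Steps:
$X{\left(u,n \right)} = 42$ ($X{\left(u,n \right)} = 6 \cdot 7 = 42$)
$-999 - \left(23163 + X{\left(-2,95 \right)}\right) \left(4111 + G\right) = -999 - \left(23163 + 42\right) \left(4111 - 22240\right) = -999 - 23205 \left(-18129\right) = -999 - -420683445 = -999 + 420683445 = 420682446$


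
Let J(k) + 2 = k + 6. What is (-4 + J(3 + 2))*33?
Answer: 165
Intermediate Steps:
J(k) = 4 + k (J(k) = -2 + (k + 6) = -2 + (6 + k) = 4 + k)
(-4 + J(3 + 2))*33 = (-4 + (4 + (3 + 2)))*33 = (-4 + (4 + 5))*33 = (-4 + 9)*33 = 5*33 = 165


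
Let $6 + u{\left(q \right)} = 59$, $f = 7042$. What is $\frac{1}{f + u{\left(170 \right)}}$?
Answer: $\frac{1}{7095} \approx 0.00014094$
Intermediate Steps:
$u{\left(q \right)} = 53$ ($u{\left(q \right)} = -6 + 59 = 53$)
$\frac{1}{f + u{\left(170 \right)}} = \frac{1}{7042 + 53} = \frac{1}{7095}$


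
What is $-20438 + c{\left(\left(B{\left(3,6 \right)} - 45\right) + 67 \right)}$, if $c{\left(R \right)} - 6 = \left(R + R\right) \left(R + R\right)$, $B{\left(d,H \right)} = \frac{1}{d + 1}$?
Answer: $- \frac{73807}{4} \approx -18452.0$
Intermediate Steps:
$B{\left(d,H \right)} = \frac{1}{1 + d}$
$c{\left(R \right)} = 6 + 4 R^{2}$ ($c{\left(R \right)} = 6 + \left(R + R\right) \left(R + R\right) = 6 + 2 R 2 R = 6 + 4 R^{2}$)
$-20438 + c{\left(\left(B{\left(3,6 \right)} - 45\right) + 67 \right)} = -20438 + \left(6 + 4 \left(\left(\frac{1}{1 + 3} - 45\right) + 67\right)^{2}\right) = -20438 + \left(6 + 4 \left(\left(\frac{1}{4} - 45\right) + 67\right)^{2}\right) = -20438 + \left(6 + 4 \left(- \frac{179}{4} + 67\right)^{2}\right) = -20438 + \left(6 + 4 \left(\frac{89}{4}\right)^{2}\right) = -20438 + \left(6 + 4 \cdot \frac{7921}{16}\right) = -20438 + \left(6 + \frac{7921}{4}\right) = -20438 + \frac{7945}{4} = - \frac{73807}{4}$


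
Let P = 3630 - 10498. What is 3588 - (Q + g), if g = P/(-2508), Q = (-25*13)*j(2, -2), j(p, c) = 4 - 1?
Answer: 2859284/627 ≈ 4560.3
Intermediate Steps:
j(p, c) = 3
P = -6868
Q = -975 (Q = -25*13*3 = -325*3 = -975)
g = 1717/627 (g = -6868/(-2508) = -6868*(-1/2508) = 1717/627 ≈ 2.7384)
3588 - (Q + g) = 3588 - (-975 + 1717/627) = 3588 - 1*(-609608/627) = 3588 + 609608/627 = 2859284/627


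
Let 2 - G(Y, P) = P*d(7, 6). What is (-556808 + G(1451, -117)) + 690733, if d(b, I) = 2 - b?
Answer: 133342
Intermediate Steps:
G(Y, P) = 2 + 5*P (G(Y, P) = 2 - P*(2 - 1*7) = 2 - P*(2 - 7) = 2 - P*(-5) = 2 - (-5)*P = 2 + 5*P)
(-556808 + G(1451, -117)) + 690733 = (-556808 + (2 + 5*(-117))) + 690733 = (-556808 + (2 - 585)) + 690733 = (-556808 - 583) + 690733 = -557391 + 690733 = 133342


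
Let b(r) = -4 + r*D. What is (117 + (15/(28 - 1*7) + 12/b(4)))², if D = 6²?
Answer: 346921/25 ≈ 13877.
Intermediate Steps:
D = 36
b(r) = -4 + 36*r (b(r) = -4 + r*36 = -4 + 36*r)
(117 + (15/(28 - 1*7) + 12/b(4)))² = (117 + (15/(28 - 1*7) + 12/(-4 + 36*4)))² = (117 + (15/(28 - 7) + 12/(-4 + 144)))² = (117 + (15/21 + 12/140))² = (117 + (15*(1/21) + 12*(1/140)))² = (117 + (5/7 + 3/35))² = (117 + ⅘)² = (589/5)² = 346921/25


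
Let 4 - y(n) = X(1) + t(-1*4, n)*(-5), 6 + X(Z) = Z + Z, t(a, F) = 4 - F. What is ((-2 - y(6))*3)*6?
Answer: 0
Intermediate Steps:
X(Z) = -6 + 2*Z (X(Z) = -6 + (Z + Z) = -6 + 2*Z)
y(n) = 28 - 5*n (y(n) = 4 - ((-6 + 2*1) + (4 - n)*(-5)) = 4 - ((-6 + 2) + (-20 + 5*n)) = 4 - (-4 + (-20 + 5*n)) = 4 - (-24 + 5*n) = 4 + (24 - 5*n) = 28 - 5*n)
((-2 - y(6))*3)*6 = ((-2 - (28 - 5*6))*3)*6 = ((-2 - (28 - 30))*3)*6 = ((-2 - 1*(-2))*3)*6 = ((-2 + 2)*3)*6 = (0*3)*6 = 0*6 = 0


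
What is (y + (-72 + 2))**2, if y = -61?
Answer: 17161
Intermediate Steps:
(y + (-72 + 2))**2 = (-61 + (-72 + 2))**2 = (-61 - 70)**2 = (-131)**2 = 17161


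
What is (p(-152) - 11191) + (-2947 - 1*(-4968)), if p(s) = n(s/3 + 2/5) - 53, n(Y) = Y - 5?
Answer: -139174/15 ≈ -9278.3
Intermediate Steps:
n(Y) = -5 + Y
p(s) = -288/5 + s/3 (p(s) = (-5 + (s/3 + 2/5)) - 53 = (-5 + (s*(⅓) + 2*(⅕))) - 53 = (-5 + (s/3 + ⅖)) - 53 = (-5 + (⅖ + s/3)) - 53 = (-23/5 + s/3) - 53 = -288/5 + s/3)
(p(-152) - 11191) + (-2947 - 1*(-4968)) = ((-288/5 + (⅓)*(-152)) - 11191) + (-2947 - 1*(-4968)) = ((-288/5 - 152/3) - 11191) + (-2947 + 4968) = (-1624/15 - 11191) + 2021 = -169489/15 + 2021 = -139174/15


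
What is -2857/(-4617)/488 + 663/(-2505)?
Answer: -495548621/1881335160 ≈ -0.26340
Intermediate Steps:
-2857/(-4617)/488 + 663/(-2505) = -2857*(-1/4617)*(1/488) + 663*(-1/2505) = (2857/4617)*(1/488) - 221/835 = 2857/2253096 - 221/835 = -495548621/1881335160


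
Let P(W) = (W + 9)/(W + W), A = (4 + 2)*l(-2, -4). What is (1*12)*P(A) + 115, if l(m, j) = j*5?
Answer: 2411/20 ≈ 120.55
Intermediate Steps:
l(m, j) = 5*j
A = -120 (A = (4 + 2)*(5*(-4)) = 6*(-20) = -120)
P(W) = (9 + W)/(2*W) (P(W) = (9 + W)/((2*W)) = (9 + W)*(1/(2*W)) = (9 + W)/(2*W))
(1*12)*P(A) + 115 = (1*12)*((½)*(9 - 120)/(-120)) + 115 = 12*((½)*(-1/120)*(-111)) + 115 = 12*(37/80) + 115 = 111/20 + 115 = 2411/20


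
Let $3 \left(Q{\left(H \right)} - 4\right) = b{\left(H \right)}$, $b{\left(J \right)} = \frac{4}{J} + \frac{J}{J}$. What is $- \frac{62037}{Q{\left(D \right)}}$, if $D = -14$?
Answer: $- \frac{1302777}{89} \approx -14638.0$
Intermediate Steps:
$b{\left(J \right)} = 1 + \frac{4}{J}$ ($b{\left(J \right)} = \frac{4}{J} + 1 = 1 + \frac{4}{J}$)
$Q{\left(H \right)} = 4 + \frac{4 + H}{3 H}$ ($Q{\left(H \right)} = 4 + \frac{\frac{1}{H} \left(4 + H\right)}{3} = 4 + \frac{4 + H}{3 H}$)
$- \frac{62037}{Q{\left(D \right)}} = - \frac{62037}{\frac{1}{3} \frac{1}{-14} \left(4 + 13 \left(-14\right)\right)} = - \frac{62037}{\frac{1}{3} \left(- \frac{1}{14}\right) \left(4 - 182\right)} = - \frac{62037}{\frac{1}{3} \left(- \frac{1}{14}\right) \left(-178\right)} = - \frac{62037}{\frac{89}{21}} = \left(-62037\right) \frac{21}{89} = - \frac{1302777}{89}$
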